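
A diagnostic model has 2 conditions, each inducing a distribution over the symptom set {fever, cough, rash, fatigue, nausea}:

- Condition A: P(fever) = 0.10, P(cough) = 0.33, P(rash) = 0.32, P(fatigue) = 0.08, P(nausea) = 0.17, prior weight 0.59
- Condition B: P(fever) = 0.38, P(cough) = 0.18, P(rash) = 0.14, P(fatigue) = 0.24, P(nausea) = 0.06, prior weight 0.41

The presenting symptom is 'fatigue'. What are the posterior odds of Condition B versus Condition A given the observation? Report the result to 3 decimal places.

Only the two components matter; the odds are (P(Z=i) f_i(x)) / (P(Z=j) f_j(x)).
Evaluate each component's likelihood at the observed value:
  f_A = P(fatigue | comp) = 0.08
  f_B = P(fatigue | comp) = 0.24
Odds = (0.41/0.59) × (0.24/0.08) = 0.694915 × 3 ≈ 2.085

2.085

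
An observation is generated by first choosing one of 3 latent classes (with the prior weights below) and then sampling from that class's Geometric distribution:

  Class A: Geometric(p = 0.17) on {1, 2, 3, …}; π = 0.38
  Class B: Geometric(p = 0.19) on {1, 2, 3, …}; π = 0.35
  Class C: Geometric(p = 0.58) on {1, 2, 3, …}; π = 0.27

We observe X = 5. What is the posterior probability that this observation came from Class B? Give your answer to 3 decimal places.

Posterior ∝ prior × likelihood, so P(k | x) ∝ π_k f_k(x); normalise over all components.
Component likelihoods at x = 5:
  p_A = 0.17·(1−0.17)^4 = 0.17·0.474583 = 0.0806791
  p_B = 0.19·(1−0.19)^4 = 0.19·0.430467 = 0.0817888
  p_C = 0.58·(1−0.58)^4 = 0.58·0.031117 = 0.0180478
Prior × likelihood for each component:
  π_A·p_A = 0.38 × 0.0806791 = 0.0306581
  π_B·p_B = 0.35 × 0.0817888 = 0.0286261
  π_C·p_C = 0.27 × 0.0180478 = 0.00487292
Sum: 0.0306581 + 0.0286261 + 0.00487292 = 0.0641571
So the posterior for Class B is 0.0286261 / 0.0641571 ≈ 0.446.

0.446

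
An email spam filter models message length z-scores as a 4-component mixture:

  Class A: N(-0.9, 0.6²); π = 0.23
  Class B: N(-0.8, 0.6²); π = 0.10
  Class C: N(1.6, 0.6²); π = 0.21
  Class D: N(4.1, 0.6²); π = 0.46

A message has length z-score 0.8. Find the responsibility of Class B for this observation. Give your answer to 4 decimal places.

The responsibility of component k is P(Z=k) f_k(x) divided by Σ_j P(Z=j) f_j(x).
Evaluate each component's likelihood at the observed value:
  f_A = 0.0120102
  f_B = 0.0189933
  f_C = 0.27335
  f_D = 1.79496e-07
Multiply by the mixture weights:
  P(Z=A)·f_A = 0.23 × 0.0120102 = 0.00276234
  P(Z=B)·f_B = 0.10 × 0.0189933 = 0.00189933
  P(Z=C)·f_C = 0.21 × 0.27335 = 0.0574035
  P(Z=D)·f_D = 0.46 × 1.79496e-07 = 8.25682e-08
Normaliser: 0.00276234 + 0.00189933 + 0.0574035 + 8.25682e-08 = 0.0620653
P(Class B | the observation) ≈ 0.0306

0.0306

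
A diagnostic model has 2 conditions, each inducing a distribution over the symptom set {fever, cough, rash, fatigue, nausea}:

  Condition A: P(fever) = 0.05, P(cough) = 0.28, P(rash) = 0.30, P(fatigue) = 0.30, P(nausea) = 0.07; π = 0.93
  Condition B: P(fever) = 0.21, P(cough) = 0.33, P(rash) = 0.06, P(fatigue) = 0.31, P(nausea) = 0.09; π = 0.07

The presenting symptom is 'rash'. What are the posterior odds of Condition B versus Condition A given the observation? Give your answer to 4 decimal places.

0.0151

Only the two components matter; the odds are (w_i f_i(x)) / (w_j f_j(x)).
Component likelihoods at x = 'rash':
  p_A = 0.3
  p_B = 0.06
Odds = (0.07/0.93) × (0.06/0.3) = 0.0752688 × 0.2 ≈ 0.0151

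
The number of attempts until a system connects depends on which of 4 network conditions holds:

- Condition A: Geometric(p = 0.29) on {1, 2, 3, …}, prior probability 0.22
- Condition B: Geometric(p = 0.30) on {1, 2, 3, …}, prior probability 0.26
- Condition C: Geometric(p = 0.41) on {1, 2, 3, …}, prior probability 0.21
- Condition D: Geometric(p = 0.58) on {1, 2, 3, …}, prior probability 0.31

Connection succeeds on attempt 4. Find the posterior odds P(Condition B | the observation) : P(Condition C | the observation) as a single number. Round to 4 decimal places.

The posterior odds equal the prior odds times the likelihood ratio: (π_i/π_j)·(f_i(x)/f_j(x)).
Evaluate each component's likelihood at the observed value:
  L_A = 0.29·(1−0.29)^3 = 0.29·0.357911 = 0.103794
  L_B = 0.30·(1−0.30)^3 = 0.30·0.343 = 0.1029
  L_C = 0.41·(1−0.41)^3 = 0.41·0.205379 = 0.0842054
  L_D = 0.58·(1−0.58)^3 = 0.58·0.074088 = 0.042971
Odds = (0.26/0.21) × (0.1029/0.0842054) = 1.2381 × 1.22201 ≈ 1.5130

1.5130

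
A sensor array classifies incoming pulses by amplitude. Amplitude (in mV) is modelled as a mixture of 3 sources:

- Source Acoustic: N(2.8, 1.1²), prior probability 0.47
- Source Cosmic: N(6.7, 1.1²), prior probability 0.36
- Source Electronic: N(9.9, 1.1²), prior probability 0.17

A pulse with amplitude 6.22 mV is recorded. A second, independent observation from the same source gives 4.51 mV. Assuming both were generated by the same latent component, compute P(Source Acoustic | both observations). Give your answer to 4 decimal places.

0.0242

Apply Bayes' rule: the posterior for each component is proportional to its prior times its likelihood at x.
Since both observations come from the same component, the likelihood for component k is f_k(x₁)·f_k(x₂).
  f_Acoustic = [0.00288719] × [0.108332] = 0.000312775
  f_Cosmic = [0.329739] × [0.0499812] = 0.0164807
  f_Electronic = [0.00134645] × [2.21724e-06] = 2.9854e-09
Unnormalised posteriors:
  π_Acoustic·f_Acoustic = 0.47 × 0.000312775 = 0.000147004
  π_Cosmic·f_Cosmic = 0.36 × 0.0164807 = 0.00593306
  π_Electronic·f_Electronic = 0.17 × 2.9854e-09 = 5.07519e-10
Sum: 0.000147004 + 0.00593306 + 5.07519e-10 = 0.00608007
P(Source Acoustic | x₁, x₂) ≈ 0.0242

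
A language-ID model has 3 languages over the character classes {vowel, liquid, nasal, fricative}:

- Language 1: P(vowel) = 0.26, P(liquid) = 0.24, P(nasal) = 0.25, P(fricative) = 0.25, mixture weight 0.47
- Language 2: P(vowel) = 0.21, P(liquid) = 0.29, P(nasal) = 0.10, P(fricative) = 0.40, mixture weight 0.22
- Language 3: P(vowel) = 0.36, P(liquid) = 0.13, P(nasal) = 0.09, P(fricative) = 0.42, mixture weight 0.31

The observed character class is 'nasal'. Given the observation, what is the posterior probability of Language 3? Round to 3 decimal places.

Posterior ∝ prior × likelihood, so P(k | x) ∝ π_k f_k(x); normalise over all components.
Categorical probabilities:
  f_1 = P(nasal | comp) = 0.25
  f_2 = P(nasal | comp) = 0.10
  f_3 = P(nasal | comp) = 0.09
Multiply by the mixture weights:
  π_1·f_1 = 0.47 × 0.25 = 0.1175
  π_2·f_2 = 0.22 × 0.1 = 0.022
  π_3·f_3 = 0.31 × 0.09 = 0.0279
Marginal: 0.1175 + 0.022 + 0.0279 = 0.1674
P(Language 3 | 'nasal') = 0.0279 / 0.1674 ≈ 0.167

0.167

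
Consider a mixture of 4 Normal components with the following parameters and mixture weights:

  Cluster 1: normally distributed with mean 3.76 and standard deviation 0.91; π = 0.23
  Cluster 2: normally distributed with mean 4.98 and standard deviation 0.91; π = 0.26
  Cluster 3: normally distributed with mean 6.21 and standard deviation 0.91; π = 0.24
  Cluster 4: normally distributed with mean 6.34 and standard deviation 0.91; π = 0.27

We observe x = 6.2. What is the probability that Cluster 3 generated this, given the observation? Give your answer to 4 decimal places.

Posterior ∝ prior × likelihood, so P(k | x) ∝ π_k f_k(x); normalise over all components.
Evaluate each component's likelihood at the observed value:
  p_1 = 0.0120419
  p_2 = 0.178474
  p_3 = 0.438372
  p_4 = 0.433241
Prior × likelihood for each component:
  π_1·p_1 = 0.23 × 0.0120419 = 0.00276964
  π_2·p_2 = 0.26 × 0.178474 = 0.0464033
  π_3·p_3 = 0.24 × 0.438372 = 0.105209
  π_4·p_4 = 0.27 × 0.433241 = 0.116975
Denominator: 0.00276964 + 0.0464033 + 0.105209 + 0.116975 = 0.271357
Responsibility of Cluster 3: 0.105209 / 0.271357 ≈ 0.3877

0.3877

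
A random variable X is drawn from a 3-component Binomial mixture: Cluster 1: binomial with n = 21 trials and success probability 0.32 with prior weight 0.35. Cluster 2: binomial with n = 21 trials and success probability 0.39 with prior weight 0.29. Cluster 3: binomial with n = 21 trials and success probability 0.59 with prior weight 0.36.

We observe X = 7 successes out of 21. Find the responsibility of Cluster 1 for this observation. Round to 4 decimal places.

0.5600

Apply Bayes' rule: the posterior for each component is proportional to its prior times its likelihood at x.
Binomial probabilities:
  p_1 = 0.180584
  p_2 = 0.157607
  p_3 = 0.010976
Prior × likelihood for each component:
  w_1·p_1 = 0.35 × 0.180584 = 0.0632045
  w_2·p_2 = 0.29 × 0.157607 = 0.045706
  w_3·p_3 = 0.36 × 0.010976 = 0.00395135
Denominator: 0.0632045 + 0.045706 + 0.00395135 = 0.112862
Responsibility of Cluster 1: 0.0632045 / 0.112862 ≈ 0.5600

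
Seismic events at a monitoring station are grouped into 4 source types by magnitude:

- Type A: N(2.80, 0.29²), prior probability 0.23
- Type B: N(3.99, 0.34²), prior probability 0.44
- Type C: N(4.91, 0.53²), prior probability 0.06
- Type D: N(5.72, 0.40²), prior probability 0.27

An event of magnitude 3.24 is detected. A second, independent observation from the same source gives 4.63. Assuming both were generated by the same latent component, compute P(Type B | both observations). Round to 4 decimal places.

0.9777

P(component k | x) = π_k·f_k(x) / marginal(x), where marginal(x) = Σ_j π_j·f_j(x).
Since both observations come from the same component, the likelihood for component k is f_k(x₁)·f_k(x₂).
  L_A = [0.435145] × [3.10178e-09] = 1.34972e-09
  L_B = [0.102994] × [0.199537] = 0.0205511
  L_C = [0.00525654] × [0.654678] = 0.00344134
  L_D = [4.48446e-09] × [0.0243442] = 1.09171e-10
Multiply by the mixture weights:
  π_A·L_A = 0.23 × 1.34972e-09 = 3.10437e-10
  π_B·L_B = 0.44 × 0.0205511 = 0.00904247
  π_C·L_C = 0.06 × 0.00344134 = 0.00020648
  π_D·L_D = 0.27 × 1.09171e-10 = 2.94761e-11
Marginal: 3.10437e-10 + 0.00904247 + 0.00020648 + 2.94761e-11 = 0.00924895
P(Type B | x₁, x₂) ≈ 0.9777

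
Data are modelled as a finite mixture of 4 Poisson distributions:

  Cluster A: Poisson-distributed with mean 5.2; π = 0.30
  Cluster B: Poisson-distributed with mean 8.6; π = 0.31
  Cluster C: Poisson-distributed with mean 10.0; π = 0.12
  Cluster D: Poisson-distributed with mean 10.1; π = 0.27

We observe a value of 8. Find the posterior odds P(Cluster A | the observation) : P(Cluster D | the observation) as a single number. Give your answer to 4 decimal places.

Posterior odds = (π_i f_i(x)) / (π_j f_j(x)); the normalising sum cancels.
Component likelihoods at x = 8:
  f_A = 0.0731434
  f_B = 0.136626
  f_C = 0.112599
  f_D = 0.110326
Posterior odds = (π_A·f_A) / (π_D·f_D) = (0.30·0.0731434) / (0.27·0.110326) = 0.021943 / 0.0297879 ≈ 0.7366

0.7366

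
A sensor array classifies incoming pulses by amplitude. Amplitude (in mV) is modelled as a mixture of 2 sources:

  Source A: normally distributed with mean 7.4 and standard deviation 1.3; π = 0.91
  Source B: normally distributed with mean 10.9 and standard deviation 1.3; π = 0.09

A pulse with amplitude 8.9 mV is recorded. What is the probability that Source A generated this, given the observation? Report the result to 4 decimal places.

0.9443

Apply Bayes' rule: the posterior for each component is proportional to its prior times its likelihood at x.
Normal densities:
  f_A = (1/(1.3·√(2π)))·exp(−(8.9−7.4)²/(2·1.3²)) = 0.306879·exp(-0.66568) = 0.157712
  f_B = (1/(1.3·√(2π)))·exp(−(8.9−10.9)²/(2·1.3²)) = 0.306879·exp(-1.18343) = 0.0939742
Multiply by the mixture weights:
  P(Z=A)·f_A = 0.91 × 0.157712 = 0.143518
  P(Z=B)·f_B = 0.09 × 0.0939742 = 0.00845768
Denominator: 0.143518 + 0.00845768 = 0.151976
So the posterior for Source A is 0.143518 / 0.151976 ≈ 0.9443.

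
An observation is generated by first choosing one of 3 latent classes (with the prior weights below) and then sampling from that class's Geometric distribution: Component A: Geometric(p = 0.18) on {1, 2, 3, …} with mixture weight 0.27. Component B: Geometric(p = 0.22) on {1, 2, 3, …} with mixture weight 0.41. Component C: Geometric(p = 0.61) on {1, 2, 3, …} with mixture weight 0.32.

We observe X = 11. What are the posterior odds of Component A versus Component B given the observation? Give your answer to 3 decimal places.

0.888

The posterior odds equal the prior odds times the likelihood ratio: (P(Z=i)/P(Z=j))·(f_i(x)/f_j(x)).
Evaluate each component's likelihood at the observed value:
  L_A = 0.18·(1−0.18)^10 = 0.18·0.137448 = 0.0247406
  L_B = 0.22·(1−0.22)^10 = 0.22·0.0833578 = 0.0183387
  L_C = 0.61·(1−0.61)^10 = 0.61·8.14041e-05 = 4.96565e-05
Posterior odds = (P(Z=A)·L_A) / (P(Z=B)·L_B) = (0.27·0.0247406) / (0.41·0.0183387) = 0.00667997 / 0.00751887 ≈ 0.888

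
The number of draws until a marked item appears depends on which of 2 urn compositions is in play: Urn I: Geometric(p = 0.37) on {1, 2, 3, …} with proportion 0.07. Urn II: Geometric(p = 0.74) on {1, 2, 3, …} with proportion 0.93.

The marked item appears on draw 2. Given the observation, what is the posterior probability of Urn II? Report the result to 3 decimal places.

Posterior ∝ prior × likelihood, so P(k | x) ∝ π_k f_k(x); normalise over all components.
Component likelihoods at x = 2:
  f_I = 0.2331
  f_II = 0.1924
Prior × likelihood for each component:
  π_I·f_I = 0.07 × 0.2331 = 0.016317
  π_II·f_II = 0.93 × 0.1924 = 0.178932
Sum: 0.016317 + 0.178932 = 0.195249
P(Urn II | 2) ≈ 0.916

0.916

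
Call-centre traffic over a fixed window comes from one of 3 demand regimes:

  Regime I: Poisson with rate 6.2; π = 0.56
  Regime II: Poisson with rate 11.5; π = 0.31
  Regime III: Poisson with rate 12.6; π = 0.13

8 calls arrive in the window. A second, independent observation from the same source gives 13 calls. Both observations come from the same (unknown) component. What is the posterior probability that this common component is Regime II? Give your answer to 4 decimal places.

0.6736

Apply Bayes' rule: the posterior for each component is proportional to its prior times its likelihood at x.
Since both observations come from the same component, the likelihood for component k is f_k(x₁)·f_k(x₂).
  p_I = [0.109897] × [0.00651907] = 0.000716429
  p_II = [0.0768556] × [0.100093] = 0.00769273
  p_III = [0.0531292] × [0.109251] = 0.00580443
Weight by the priors:
  P(Z=I)·p_I = 0.56 × 0.000716429 = 0.0004012
  P(Z=II)·p_II = 0.31 × 0.00769273 = 0.00238475
  P(Z=III)·p_III = 0.13 × 0.00580443 = 0.000754576
Denominator: 0.0004012 + 0.00238475 + 0.000754576 = 0.00354052
P(Regime II | x₁, x₂) = 0.00238475 / 0.00354052 ≈ 0.6736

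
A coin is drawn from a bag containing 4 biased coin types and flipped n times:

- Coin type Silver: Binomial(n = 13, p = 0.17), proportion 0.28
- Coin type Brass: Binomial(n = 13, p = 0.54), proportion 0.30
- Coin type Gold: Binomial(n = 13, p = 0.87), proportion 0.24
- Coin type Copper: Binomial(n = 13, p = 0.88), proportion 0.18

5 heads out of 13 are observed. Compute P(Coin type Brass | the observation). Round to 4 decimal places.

By Bayes' theorem, P(k | x) = P(Z=k) f_k(x) / Σ_j P(Z=j) f_j(x).
Binomial probabilities:
  p_Silver = C(13,5)·0.17^5·0.83^8 = 1287·0.000141986·0.225229 = 0.0411574
  p_Brass = C(13,5)·0.54^5·0.46^8 = 1287·0.0459165·0.00200476 = 0.11847
  p_Gold = C(13,5)·0.87^5·0.13^8 = 1287·0.498421·8.15731e-08 = 5.23265e-05
  p_Copper = C(13,5)·0.88^5·0.12^8 = 1287·0.527732·4.29982e-08 = 2.9204e-05
Weight by the priors:
  P(Z=Silver)·p_Silver = 0.28 × 0.0411574 = 0.0115241
  P(Z=Brass)·p_Brass = 0.30 × 0.11847 = 0.0355411
  P(Z=Gold)·p_Gold = 0.24 × 5.23265e-05 = 1.25584e-05
  P(Z=Copper)·p_Copper = 0.18 × 2.9204e-05 = 5.25671e-06
Normaliser: 0.0115241 + 0.0355411 + 1.25584e-05 + 5.25671e-06 = 0.047083
Responsibility of Coin type Brass: 0.0355411 / 0.047083 ≈ 0.7549

0.7549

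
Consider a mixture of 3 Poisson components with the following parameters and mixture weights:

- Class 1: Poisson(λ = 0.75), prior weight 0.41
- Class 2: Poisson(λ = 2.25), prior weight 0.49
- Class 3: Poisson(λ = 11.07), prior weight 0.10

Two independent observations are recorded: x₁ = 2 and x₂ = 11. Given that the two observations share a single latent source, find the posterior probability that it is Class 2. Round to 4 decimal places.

0.1849

By Bayes' theorem, P(k | x) = w_k f_k(x) / Σ_j w_j f_j(x).
Since both observations come from the same component, the likelihood for component k is f_k(x₁)·f_k(x₂).
  f_1 = [e^(−0.75)·0.75^2/2! = 0.132853] × [4.99801e-10] = 6.64001e-11
  f_2 = [e^(−2.25)·2.25^2/2! = 0.266792] × [1.97556e-05] = 5.27062e-06
  f_3 = [e^(−11.07)·11.07^2/2! = 0.000954169] × [0.119352] = 0.000113882
Prior × likelihood for each component:
  w_1·f_1 = 0.41 × 6.64001e-11 = 2.72241e-11
  w_2·f_2 = 0.49 × 5.27062e-06 = 2.5826e-06
  w_3·f_3 = 0.10 × 0.000113882 = 1.13882e-05
Sum: 2.72241e-11 + 2.5826e-06 + 1.13882e-05 = 1.39708e-05
So the posterior for Class 2 is 2.5826e-06 / 1.39708e-05 ≈ 0.1849.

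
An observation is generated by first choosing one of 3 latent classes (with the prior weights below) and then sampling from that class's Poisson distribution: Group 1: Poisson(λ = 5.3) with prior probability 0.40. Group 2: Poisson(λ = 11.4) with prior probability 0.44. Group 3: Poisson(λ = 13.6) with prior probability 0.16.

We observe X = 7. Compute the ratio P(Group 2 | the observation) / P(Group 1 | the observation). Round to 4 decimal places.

0.5255

The posterior odds equal the prior odds times the likelihood ratio: (π_i/π_j)·(f_i(x)/f_j(x)).
Component likelihoods at x = 7:
  f_1 = e^(−5.3)·5.3^7/7! = 0.116343
  f_2 = e^(−11.4)·11.4^7/7! = 0.0555836
  f_3 = e^(−13.6)·13.6^7/7! = 0.0211805
0.0244568 / 0.0465372 ≈ 0.5255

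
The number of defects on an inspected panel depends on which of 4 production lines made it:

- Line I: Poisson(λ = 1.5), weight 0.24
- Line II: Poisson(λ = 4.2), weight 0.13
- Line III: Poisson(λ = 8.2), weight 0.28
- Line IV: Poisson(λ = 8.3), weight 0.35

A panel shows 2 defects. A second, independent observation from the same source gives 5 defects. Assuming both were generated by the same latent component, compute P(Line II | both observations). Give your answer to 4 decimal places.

0.6812

P(component k | x) = π_k·f_k(x) / marginal(x), where marginal(x) = Σ_j π_j·f_j(x).
Since both observations come from the same component, the likelihood for component k is f_k(x₁)·f_k(x₂).
  f_I = [0.251021] × [0.01412] = 0.00354441
  f_II = [0.132261] × [0.163316] = 0.0216003
  f_III = [0.00923385] × [0.0848542] = 0.000783531
  f_IV = [0.00856016] × [0.0815765] = 0.000698308
Prior × likelihood for each component:
  π_I·f_I = 0.24 × 0.00354441 = 0.000850659
  π_II·f_II = 0.13 × 0.0216003 = 0.00280804
  π_III·f_III = 0.28 × 0.000783531 = 0.000219389
  π_IV·f_IV = 0.35 × 0.000698308 = 0.000244408
Evidence: 0.000850659 + 0.00280804 + 0.000219389 + 0.000244408 = 0.0041225
Responsibility of Line II: 0.00280804 / 0.0041225 ≈ 0.6812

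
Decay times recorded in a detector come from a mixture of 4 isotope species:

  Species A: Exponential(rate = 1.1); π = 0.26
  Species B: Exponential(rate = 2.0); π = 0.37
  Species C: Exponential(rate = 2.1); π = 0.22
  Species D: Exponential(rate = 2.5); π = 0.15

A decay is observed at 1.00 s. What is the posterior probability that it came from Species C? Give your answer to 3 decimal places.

0.200

Apply Bayes' rule: the posterior for each component is proportional to its prior times its likelihood at x.
Exponential densities:
  L_A = 0.366158
  L_B = 0.270671
  L_C = 0.257158
  L_D = 0.205212
Weight by the priors:
  P(Z=A)·L_A = 0.26 × 0.366158 = 0.0952011
  P(Z=B)·L_B = 0.37 × 0.270671 = 0.100148
  P(Z=C)·L_C = 0.22 × 0.257158 = 0.0565749
  P(Z=D)·L_D = 0.15 × 0.205212 = 0.0307819
Denominator: 0.0952011 + 0.100148 + 0.0565749 + 0.0307819 = 0.282706
Responsibility of Species C: 0.0565749 / 0.282706 ≈ 0.200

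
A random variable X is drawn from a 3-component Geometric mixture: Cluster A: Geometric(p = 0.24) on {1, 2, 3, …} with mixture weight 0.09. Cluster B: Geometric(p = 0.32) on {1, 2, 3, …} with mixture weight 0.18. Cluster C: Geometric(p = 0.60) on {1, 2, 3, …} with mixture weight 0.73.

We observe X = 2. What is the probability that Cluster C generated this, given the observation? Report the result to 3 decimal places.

0.759

Posterior ∝ prior × likelihood, so P(k | x) ∝ π_k f_k(x); normalise over all components.
Component likelihoods at x = 2:
  f_A = 0.24·(1−0.24)^1 = 0.24·0.76 = 0.1824
  f_B = 0.32·(1−0.32)^1 = 0.32·0.68 = 0.2176
  f_C = 0.60·(1−0.60)^1 = 0.60·0.4 = 0.24
Multiply by the mixture weights:
  π_A·f_A = 0.09 × 0.1824 = 0.016416
  π_B·f_B = 0.18 × 0.2176 = 0.039168
  π_C·f_C = 0.73 × 0.24 = 0.1752
Normaliser: 0.016416 + 0.039168 + 0.1752 = 0.230784
Responsibility of Cluster C: 0.1752 / 0.230784 ≈ 0.759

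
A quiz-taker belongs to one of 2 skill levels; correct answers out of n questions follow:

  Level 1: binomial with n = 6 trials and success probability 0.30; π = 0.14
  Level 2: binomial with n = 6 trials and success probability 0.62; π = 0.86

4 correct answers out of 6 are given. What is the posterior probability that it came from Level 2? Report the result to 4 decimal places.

P(component k | x) = P(Z=k)·f_k(x) / marginal(x), where marginal(x) = Σ_j P(Z=j)·f_j(x).
Evaluate each component's likelihood at the observed value:
  p_1 = 0.059535
  p_2 = 0.320055
Weight by the priors:
  P(Z=1)·p_1 = 0.14 × 0.059535 = 0.0083349
  P(Z=2)·p_2 = 0.86 × 0.320055 = 0.275248
Marginal: 0.0083349 + 0.275248 = 0.283583
P(Level 2 | x) = 0.275248 / 0.283583 ≈ 0.9706

0.9706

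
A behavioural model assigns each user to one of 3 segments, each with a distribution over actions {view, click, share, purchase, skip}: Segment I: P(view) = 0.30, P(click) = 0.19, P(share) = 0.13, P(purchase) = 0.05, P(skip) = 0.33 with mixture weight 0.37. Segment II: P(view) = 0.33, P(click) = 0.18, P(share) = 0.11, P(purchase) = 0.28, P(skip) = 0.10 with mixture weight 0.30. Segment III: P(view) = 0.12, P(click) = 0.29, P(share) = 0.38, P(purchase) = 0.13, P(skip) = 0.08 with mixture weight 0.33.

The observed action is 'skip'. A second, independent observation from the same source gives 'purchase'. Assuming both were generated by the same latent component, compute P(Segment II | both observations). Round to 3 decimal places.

0.468

Posterior ∝ prior × likelihood, so P(k | x) ∝ π_k f_k(x); normalise over all components.
Since both observations come from the same component, the likelihood for component k is f_k(x₁)·f_k(x₂).
  f_I = [P(skip | comp) = 0.33] × [0.05] = 0.0165
  f_II = [P(skip | comp) = 0.10] × [0.28] = 0.028
  f_III = [P(skip | comp) = 0.08] × [0.13] = 0.0104
Multiply by the mixture weights:
  π_I·f_I = 0.37 × 0.0165 = 0.006105
  π_II·f_II = 0.30 × 0.028 = 0.0084
  π_III·f_III = 0.33 × 0.0104 = 0.003432
Marginal: 0.006105 + 0.0084 + 0.003432 = 0.017937
P(Segment II | x) ≈ 0.468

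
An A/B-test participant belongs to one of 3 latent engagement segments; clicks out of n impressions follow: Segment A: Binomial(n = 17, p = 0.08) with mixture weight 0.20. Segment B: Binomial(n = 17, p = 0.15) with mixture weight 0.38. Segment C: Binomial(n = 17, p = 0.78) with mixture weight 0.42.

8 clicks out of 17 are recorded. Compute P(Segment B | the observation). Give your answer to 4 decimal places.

The responsibility of component k is P(Z=k) f_k(x) divided by Σ_j P(Z=j) f_j(x).
Evaluate each component's likelihood at the observed value:
  f_A = C(17,8)·0.08^8·0.92^9 = 24310·1.67772e-09·0.472161 = 1.92573e-05
  f_B = C(17,8)·0.15^8·0.85^9 = 24310·2.56289e-07·0.231617 = 0.00144306
  f_C = C(17,8)·0.78^8·0.22^9 = 24310·0.137011·1.20727e-06 = 0.00402111
Multiply by the mixture weights:
  P(Z=A)·f_A = 0.20 × 1.92573e-05 = 3.85146e-06
  P(Z=B)·f_B = 0.38 × 0.00144306 = 0.000548364
  P(Z=C)·f_C = 0.42 × 0.00402111 = 0.00168887
Marginal: 3.85146e-06 + 0.000548364 + 0.00168887 = 0.00224108
P(Segment B | data) ≈ 0.2447

0.2447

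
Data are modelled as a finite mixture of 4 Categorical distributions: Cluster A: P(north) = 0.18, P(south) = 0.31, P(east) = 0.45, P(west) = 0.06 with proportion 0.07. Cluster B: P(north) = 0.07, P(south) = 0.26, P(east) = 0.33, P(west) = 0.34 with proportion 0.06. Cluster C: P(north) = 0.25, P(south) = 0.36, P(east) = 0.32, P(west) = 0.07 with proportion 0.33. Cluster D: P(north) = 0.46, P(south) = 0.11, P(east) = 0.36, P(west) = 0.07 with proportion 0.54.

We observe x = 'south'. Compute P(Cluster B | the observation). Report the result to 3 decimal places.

Posterior ∝ prior × likelihood, so P(k | x) ∝ P(Z=k) f_k(x); normalise over all components.
Component likelihoods at x = 'south':
  L_A = P(south | comp) = 0.31
  L_B = P(south | comp) = 0.26
  L_C = P(south | comp) = 0.36
  L_D = P(south | comp) = 0.11
Multiply by the mixture weights:
  P(Z=A)·L_A = 0.07 × 0.31 = 0.0217
  P(Z=B)·L_B = 0.06 × 0.26 = 0.0156
  P(Z=C)·L_C = 0.33 × 0.36 = 0.1188
  P(Z=D)·L_D = 0.54 × 0.11 = 0.0594
Marginal: 0.0217 + 0.0156 + 0.1188 + 0.0594 = 0.2155
P(Cluster B | data) = 0.0156 / 0.2155 ≈ 0.072

0.072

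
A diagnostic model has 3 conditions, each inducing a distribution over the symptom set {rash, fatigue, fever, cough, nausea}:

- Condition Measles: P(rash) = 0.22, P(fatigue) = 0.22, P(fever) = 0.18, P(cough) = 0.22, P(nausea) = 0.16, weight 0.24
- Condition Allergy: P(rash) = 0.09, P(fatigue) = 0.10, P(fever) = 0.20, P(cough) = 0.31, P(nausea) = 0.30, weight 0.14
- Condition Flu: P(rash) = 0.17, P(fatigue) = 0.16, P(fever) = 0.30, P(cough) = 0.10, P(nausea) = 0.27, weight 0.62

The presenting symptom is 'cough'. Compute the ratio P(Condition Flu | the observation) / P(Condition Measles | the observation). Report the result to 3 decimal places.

1.174

Since P(k|x) ∝ π_k f_k(x), the posterior odds are π_i f_i(x) / (π_j f_j(x)).
Categorical probabilities:
  L_Measles = P(cough | comp) = 0.22
  L_Allergy = P(cough | comp) = 0.31
  L_Flu = P(cough | comp) = 0.10
Posterior odds = (π_Flu·L_Flu) / (π_Measles·L_Measles) = (0.62·0.1) / (0.24·0.22) = 0.062 / 0.0528 ≈ 1.174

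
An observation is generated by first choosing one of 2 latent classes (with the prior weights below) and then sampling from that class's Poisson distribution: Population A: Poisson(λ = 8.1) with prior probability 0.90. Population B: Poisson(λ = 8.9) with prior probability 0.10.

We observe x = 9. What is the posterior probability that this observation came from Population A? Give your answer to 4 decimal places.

Posterior ∝ prior × likelihood, so P(k | x) ∝ P(Z=k) f_k(x); normalise over all components.
Component likelihoods at x = 9:
  L_A = e^(−8.1)·8.1^9/9! = 0.12555
  L_B = e^(−8.9)·8.9^9/9! = 0.131682
Multiply by the mixture weights:
  P(Z=A)·L_A = 0.90 × 0.12555 = 0.112995
  P(Z=B)·L_B = 0.10 × 0.131682 = 0.0131682
Denominator: 0.112995 + 0.0131682 = 0.126163
P(Population A | data) = 0.112995 / 0.126163 ≈ 0.8956

0.8956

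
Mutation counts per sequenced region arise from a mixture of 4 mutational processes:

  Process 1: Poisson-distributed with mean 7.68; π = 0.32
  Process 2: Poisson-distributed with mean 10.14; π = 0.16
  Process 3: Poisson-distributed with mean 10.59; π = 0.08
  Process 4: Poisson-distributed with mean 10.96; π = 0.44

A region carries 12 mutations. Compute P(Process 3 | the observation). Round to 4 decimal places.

0.0985

Posterior ∝ prior × likelihood, so P(k | x) ∝ w_k f_k(x); normalise over all components.
Evaluate each component's likelihood at the observed value:
  p_1 = e^(−7.68)·7.68^12/12! = 0.0406084
  p_2 = e^(−10.14)·10.14^12/12! = 0.0973582
  p_3 = e^(−10.59)·10.59^12/12! = 0.104529
  p_4 = e^(−10.96)·10.96^12/12! = 0.109024
Unnormalised posteriors:
  w_1·p_1 = 0.32 × 0.0406084 = 0.0129947
  w_2·p_2 = 0.16 × 0.0973582 = 0.0155773
  w_3·p_3 = 0.08 × 0.104529 = 0.0083623
  w_4·p_4 = 0.44 × 0.109024 = 0.0479706
Marginal: 0.0129947 + 0.0155773 + 0.0083623 + 0.0479706 = 0.0849049
P(Process 3 | x) ≈ 0.0985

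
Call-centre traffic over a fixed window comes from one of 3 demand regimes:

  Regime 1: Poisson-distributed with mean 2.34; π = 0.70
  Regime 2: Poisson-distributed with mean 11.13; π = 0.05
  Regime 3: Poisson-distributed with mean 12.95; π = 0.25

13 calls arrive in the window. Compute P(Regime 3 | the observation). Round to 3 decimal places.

0.853

Apply Bayes' rule: the posterior for each component is proportional to its prior times its likelihood at x.
Evaluate each component's likelihood at the observed value:
  f_1 = e^(−2.34)·2.34^13/13! = 9.75611e-07
  f_2 = e^(−11.13)·11.13^13/13! = 0.0947238
  f_3 = e^(−12.95)·12.95^13/13! = 0.109929
Unnormalised posteriors:
  π_1·f_1 = 0.70 × 9.75611e-07 = 6.82928e-07
  π_2·f_2 = 0.05 × 0.0947238 = 0.00473619
  π_3·f_3 = 0.25 × 0.109929 = 0.0274823
Sum: 6.82928e-07 + 0.00473619 + 0.0274823 = 0.0322192
So the posterior for Regime 3 is 0.0274823 / 0.0322192 ≈ 0.853.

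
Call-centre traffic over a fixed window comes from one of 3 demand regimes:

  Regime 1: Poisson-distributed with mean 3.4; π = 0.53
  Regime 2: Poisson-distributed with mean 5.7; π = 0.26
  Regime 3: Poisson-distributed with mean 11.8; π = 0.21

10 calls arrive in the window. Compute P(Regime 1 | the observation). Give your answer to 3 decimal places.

Posterior ∝ prior × likelihood, so P(k | x) ∝ P(Z=k) f_k(x); normalise over all components.
Evaluate each component's likelihood at the observed value:
  f_1 = 0.00189856
  f_2 = 0.0333816
  f_3 = 0.108239
Prior × likelihood for each component:
  P(Z=1)·f_1 = 0.53 × 0.00189856 = 0.00100624
  P(Z=2)·f_2 = 0.26 × 0.0333816 = 0.00867921
  P(Z=3)·f_3 = 0.21 × 0.108239 = 0.0227301
Evidence: 0.00100624 + 0.00867921 + 0.0227301 = 0.0324156
So the posterior for Regime 1 is 0.00100624 / 0.0324156 ≈ 0.031.

0.031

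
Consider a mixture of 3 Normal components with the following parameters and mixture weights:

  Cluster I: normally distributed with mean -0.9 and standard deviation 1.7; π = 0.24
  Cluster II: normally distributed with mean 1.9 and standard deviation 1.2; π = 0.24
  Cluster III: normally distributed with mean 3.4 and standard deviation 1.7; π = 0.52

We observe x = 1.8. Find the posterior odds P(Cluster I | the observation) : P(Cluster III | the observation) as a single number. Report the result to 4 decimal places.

0.2036

Only the two components matter; the odds are (π_i f_i(x)) / (π_j f_j(x)).
Component likelihoods at x = 1.8:
  L_I = 0.0664828
  L_II = 0.3313
  L_III = 0.150699
0.0159559 / 0.0783633 ≈ 0.2036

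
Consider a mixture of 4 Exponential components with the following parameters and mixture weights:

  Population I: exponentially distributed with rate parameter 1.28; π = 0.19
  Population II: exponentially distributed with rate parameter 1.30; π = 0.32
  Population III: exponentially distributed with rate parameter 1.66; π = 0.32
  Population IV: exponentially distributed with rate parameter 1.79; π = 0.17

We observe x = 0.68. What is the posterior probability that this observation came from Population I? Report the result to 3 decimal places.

P(component k | x) = π_k·f_k(x) / marginal(x), where marginal(x) = Σ_j π_j·f_j(x).
Evaluate each component's likelihood at the observed value:
  f_I = 0.536044
  f_II = 0.537065
  f_III = 0.536879
  f_IV = 0.529944
Unnormalised posteriors:
  π_I·f_I = 0.19 × 0.536044 = 0.101848
  π_II·f_II = 0.32 × 0.537065 = 0.171861
  π_III·f_III = 0.32 × 0.536879 = 0.171801
  π_IV·f_IV = 0.17 × 0.529944 = 0.0900904
Sum: 0.101848 + 0.171861 + 0.171801 + 0.0900904 = 0.535601
Responsibility of Population I: 0.101848 / 0.535601 ≈ 0.190

0.190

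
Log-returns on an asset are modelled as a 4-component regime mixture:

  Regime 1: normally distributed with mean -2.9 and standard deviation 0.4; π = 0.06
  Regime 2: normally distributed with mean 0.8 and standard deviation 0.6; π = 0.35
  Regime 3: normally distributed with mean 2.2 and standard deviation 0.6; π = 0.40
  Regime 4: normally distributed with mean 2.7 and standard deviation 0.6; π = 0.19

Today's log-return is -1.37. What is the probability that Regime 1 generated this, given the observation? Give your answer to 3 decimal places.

P(component k | x) = w_k·f_k(x) / marginal(x), where marginal(x) = Σ_j w_j·f_j(x).
Normal densities:
  f_1 = 0.000663514
  f_2 = 0.000960313
  f_3 = 1.36522e-08
  f_4 = 6.77689e-11
Prior × likelihood for each component:
  w_1·f_1 = 0.06 × 0.000663514 = 3.98109e-05
  w_2·f_2 = 0.35 × 0.000960313 = 0.000336109
  w_3·f_3 = 0.40 × 1.36522e-08 = 5.46089e-09
  w_4·f_4 = 0.19 × 6.77689e-11 = 1.28761e-11
Sum: 3.98109e-05 + 0.000336109 + 5.46089e-09 + 1.28761e-11 = 0.000375926
Responsibility of Regime 1: 3.98109e-05 / 0.000375926 ≈ 0.106

0.106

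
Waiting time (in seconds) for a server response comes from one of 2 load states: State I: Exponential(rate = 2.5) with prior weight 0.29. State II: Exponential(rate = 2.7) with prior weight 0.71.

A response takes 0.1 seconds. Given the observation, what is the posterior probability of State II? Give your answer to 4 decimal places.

The responsibility of component k is w_k f_k(x) divided by Σ_j w_j f_j(x).
Exponential densities:
  f_I = 2.5·e^(−2.5·0.1) = 2.5·e^(−0.2500) = 1.947
  f_II = 2.7·e^(−2.7·0.1) = 2.7·e^(−0.2700) = 2.06112
Prior × likelihood for each component:
  w_I·f_I = 0.29 × 1.947 = 0.564631
  w_II·f_II = 0.71 × 2.06112 = 1.4634
Evidence: 0.564631 + 1.4634 = 2.02803
Responsibility of State II: 1.4634 / 2.02803 ≈ 0.7216

0.7216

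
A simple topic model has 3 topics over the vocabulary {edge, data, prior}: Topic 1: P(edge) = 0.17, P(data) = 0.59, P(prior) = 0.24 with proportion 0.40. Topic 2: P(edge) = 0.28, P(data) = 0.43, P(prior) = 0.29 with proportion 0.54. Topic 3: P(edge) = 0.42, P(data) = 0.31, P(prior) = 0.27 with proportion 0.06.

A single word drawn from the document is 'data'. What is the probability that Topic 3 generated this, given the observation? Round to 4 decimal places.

0.0382

By Bayes' theorem, P(k | x) = π_k f_k(x) / Σ_j π_j f_j(x).
Evaluate each component's likelihood at the observed value:
  p_1 = 0.59
  p_2 = 0.43
  p_3 = 0.31
Weight by the priors:
  π_1·p_1 = 0.40 × 0.59 = 0.236
  π_2·p_2 = 0.54 × 0.43 = 0.2322
  π_3·p_3 = 0.06 × 0.31 = 0.0186
Denominator: 0.236 + 0.2322 + 0.0186 = 0.4868
So the posterior for Topic 3 is 0.0186 / 0.4868 ≈ 0.0382.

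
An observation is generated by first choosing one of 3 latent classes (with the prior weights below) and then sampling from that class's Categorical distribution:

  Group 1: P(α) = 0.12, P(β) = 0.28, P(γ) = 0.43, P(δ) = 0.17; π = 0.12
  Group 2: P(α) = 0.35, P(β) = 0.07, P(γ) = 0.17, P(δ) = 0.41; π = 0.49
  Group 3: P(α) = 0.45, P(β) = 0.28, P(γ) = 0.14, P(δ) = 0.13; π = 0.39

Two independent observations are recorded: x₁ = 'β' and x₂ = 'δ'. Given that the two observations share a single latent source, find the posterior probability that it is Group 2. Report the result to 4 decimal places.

P(component k | x) = w_k·f_k(x) / marginal(x), where marginal(x) = Σ_j w_j·f_j(x).
Since both observations come from the same component, the likelihood for component k is f_k(x₁)·f_k(x₂).
  L_1 = [P(β | comp) = 0.28] × [0.17] = 0.0476
  L_2 = [P(β | comp) = 0.07] × [0.41] = 0.0287
  L_3 = [P(β | comp) = 0.28] × [0.13] = 0.0364
Multiply by the mixture weights:
  w_1·L_1 = 0.12 × 0.0476 = 0.005712
  w_2·L_2 = 0.49 × 0.0287 = 0.014063
  w_3·L_3 = 0.39 × 0.0364 = 0.014196
Marginal: 0.005712 + 0.014063 + 0.014196 = 0.033971
P(Group 2 | x₁,x₂) ≈ 0.4140

0.4140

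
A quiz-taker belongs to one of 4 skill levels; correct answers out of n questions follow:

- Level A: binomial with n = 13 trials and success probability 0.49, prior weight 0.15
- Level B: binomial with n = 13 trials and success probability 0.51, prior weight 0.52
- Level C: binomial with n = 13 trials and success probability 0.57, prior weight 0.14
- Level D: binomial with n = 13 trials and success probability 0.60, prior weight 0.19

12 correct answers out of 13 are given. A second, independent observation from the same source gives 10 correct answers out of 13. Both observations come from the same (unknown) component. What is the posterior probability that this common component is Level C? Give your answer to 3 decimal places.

Posterior ∝ prior × likelihood, so P(k | x) ∝ π_k f_k(x); normalise over all components.
Since both observations come from the same component, the likelihood for component k is f_k(x₁)·f_k(x₂).
  L_A = [C(13,12)·0.49^12·0.51^1 = 13·0.000191581·0.51 = 0.00127018] × [0.0302717] = 3.84507e-05
  L_B = [C(13,12)·0.51^12·0.49^1 = 13·0.000309629·0.49 = 0.00197234] × [0.0400549] = 7.90019e-05
  L_C = [C(13,12)·0.57^12·0.43^1 = 13·0.00117625·0.43 = 0.00657522] × [0.0823228] = 0.00054129
  L_D = [C(13,12)·0.60^12·0.40^1 = 13·0.00217678·0.4 = 0.0113193] × [0.110677] = 0.00125279
Unnormalised posteriors:
  π_A·L_A = 0.15 × 3.84507e-05 = 5.7676e-06
  π_B·L_B = 0.52 × 7.90019e-05 = 4.1081e-05
  π_C·L_C = 0.14 × 0.00054129 = 7.57806e-05
  π_D·L_D = 0.19 × 0.00125279 = 0.000238029
Denominator: 5.7676e-06 + 4.1081e-05 + 7.57806e-05 + 0.000238029 = 0.000360659
Responsibility of Level C: 7.57806e-05 / 0.000360659 ≈ 0.210

0.210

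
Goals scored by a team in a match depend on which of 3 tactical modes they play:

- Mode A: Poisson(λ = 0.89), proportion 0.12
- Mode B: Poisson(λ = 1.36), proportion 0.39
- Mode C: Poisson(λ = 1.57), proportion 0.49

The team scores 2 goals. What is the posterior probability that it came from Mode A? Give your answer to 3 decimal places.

0.082

Posterior ∝ prior × likelihood, so P(k | x) ∝ w_k f_k(x); normalise over all components.
Poisson probabilities:
  L_A = e^(−0.89)·0.89^2/2! = 0.16264
  L_B = e^(−1.36)·1.36^2/2! = 0.23736
  L_C = e^(−1.57)·1.57^2/2! = 0.256405
Unnormalised posteriors:
  w_A·L_A = 0.12 × 0.16264 = 0.0195168
  w_B·L_B = 0.39 × 0.23736 = 0.0925704
  w_C·L_C = 0.49 × 0.256405 = 0.125639
Denominator: 0.0195168 + 0.0925704 + 0.125639 = 0.237726
So the posterior for Mode A is 0.0195168 / 0.237726 ≈ 0.082.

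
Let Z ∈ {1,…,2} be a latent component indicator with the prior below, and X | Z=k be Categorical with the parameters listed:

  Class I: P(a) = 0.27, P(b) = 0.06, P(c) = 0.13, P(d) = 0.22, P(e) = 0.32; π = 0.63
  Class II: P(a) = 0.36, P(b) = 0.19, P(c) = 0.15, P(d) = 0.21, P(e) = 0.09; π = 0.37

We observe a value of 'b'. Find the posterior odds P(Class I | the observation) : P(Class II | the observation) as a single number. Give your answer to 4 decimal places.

0.5377

The posterior odds equal the prior odds times the likelihood ratio: (π_i/π_j)·(f_i(x)/f_j(x)).
Component likelihoods at x = 'b':
  L_I = 0.06
  L_II = 0.19
Posterior odds = (π_I·L_I) / (π_II·L_II) = (0.63·0.06) / (0.37·0.19) = 0.0378 / 0.0703 ≈ 0.5377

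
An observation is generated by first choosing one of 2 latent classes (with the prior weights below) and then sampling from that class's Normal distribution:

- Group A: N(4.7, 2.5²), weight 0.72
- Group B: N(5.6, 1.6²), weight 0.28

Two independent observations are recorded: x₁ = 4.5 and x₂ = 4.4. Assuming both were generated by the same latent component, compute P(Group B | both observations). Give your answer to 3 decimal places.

0.364

Posterior ∝ prior × likelihood, so P(k | x) ∝ π_k f_k(x); normalise over all components.
Since both observations come from the same component, the likelihood for component k is f_k(x₁)·f_k(x₂).
  p_A = [0.159067] × [0.158432] = 0.0252013
  p_B = [0.196858] × [0.188211] = 0.0370509
Prior × likelihood for each component:
  π_A·p_A = 0.72 × 0.0252013 = 0.018145
  π_B·p_B = 0.28 × 0.0370509 = 0.0103743
Normaliser: 0.018145 + 0.0103743 = 0.0285192
P(Group B | data) ≈ 0.364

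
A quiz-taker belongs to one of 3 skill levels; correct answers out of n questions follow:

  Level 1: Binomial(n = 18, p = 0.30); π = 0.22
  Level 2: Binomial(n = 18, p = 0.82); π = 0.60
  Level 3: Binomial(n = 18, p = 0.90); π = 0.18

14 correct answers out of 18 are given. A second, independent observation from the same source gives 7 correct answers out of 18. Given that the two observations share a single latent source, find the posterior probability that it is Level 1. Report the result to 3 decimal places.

By Bayes' theorem, P(k | x) = π_k f_k(x) / Σ_j π_j f_j(x).
Since both observations come from the same component, the likelihood for component k is f_k(x₁)·f_k(x₂).
  f_1 = [C(18,14)·0.30^14·0.70^4 = 3060·4.78297e-08·0.2401 = 3.51408e-05] × [0.13762] = 4.83608e-06
  f_2 = [C(18,14)·0.82^14·0.18^4 = 3060·0.0621432·0.00104976 = 0.199621] × [5.09858e-05] = 1.01778e-05
  f_3 = [C(18,14)·0.90^14·0.10^4 = 3060·0.228768·0.0001 = 0.070003] × [1.52213e-07] = 1.06554e-08
Prior × likelihood for each component:
  π_1·f_1 = 0.22 × 4.83608e-06 = 1.06394e-06
  π_2·f_2 = 0.60 × 1.01778e-05 = 6.10669e-06
  π_3·f_3 = 0.18 × 1.06554e-08 = 1.91797e-09
Evidence: 1.06394e-06 + 6.10669e-06 + 1.91797e-09 = 7.17255e-06
Responsibility of Level 1: 1.06394e-06 / 7.17255e-06 ≈ 0.148

0.148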